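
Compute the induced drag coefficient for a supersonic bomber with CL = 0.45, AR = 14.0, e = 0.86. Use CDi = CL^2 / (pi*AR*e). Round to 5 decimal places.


Step 1: CL^2 = 0.45^2 = 0.2025
Step 2: pi * AR * e = 3.14159 * 14.0 * 0.86 = 37.824776
Step 3: CDi = 0.2025 / 37.824776 = 0.00535

0.00535


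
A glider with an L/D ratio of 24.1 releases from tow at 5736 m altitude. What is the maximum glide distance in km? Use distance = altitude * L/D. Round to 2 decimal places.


Step 1: Glide distance = altitude * L/D = 5736 * 24.1 = 138237.6 m
Step 2: Convert to km: 138237.6 / 1000 = 138.24 km

138.24


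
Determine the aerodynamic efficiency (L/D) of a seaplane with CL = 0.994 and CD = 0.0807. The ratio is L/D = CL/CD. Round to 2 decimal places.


Step 1: L/D = CL / CD = 0.994 / 0.0807
Step 2: L/D = 12.32

12.32


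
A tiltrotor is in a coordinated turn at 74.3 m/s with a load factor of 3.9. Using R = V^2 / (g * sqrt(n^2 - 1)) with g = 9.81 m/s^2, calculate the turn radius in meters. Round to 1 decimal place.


Step 1: V^2 = 74.3^2 = 5520.49
Step 2: n^2 - 1 = 3.9^2 - 1 = 14.21
Step 3: sqrt(14.21) = 3.769615
Step 4: R = 5520.49 / (9.81 * 3.769615) = 149.3 m

149.3


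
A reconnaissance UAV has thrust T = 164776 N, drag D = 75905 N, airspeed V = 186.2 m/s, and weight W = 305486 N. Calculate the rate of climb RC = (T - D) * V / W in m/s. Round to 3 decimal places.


Step 1: Excess thrust = T - D = 164776 - 75905 = 88871 N
Step 2: Excess power = 88871 * 186.2 = 16547780.2 W
Step 3: RC = 16547780.2 / 305486 = 54.169 m/s

54.169


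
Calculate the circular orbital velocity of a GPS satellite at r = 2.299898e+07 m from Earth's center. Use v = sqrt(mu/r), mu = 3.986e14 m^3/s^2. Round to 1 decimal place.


Step 1: mu / r = 3.986e14 / 2.299898e+07 = 17331203.3838
Step 2: v = sqrt(17331203.3838) = 4163.1 m/s

4163.1


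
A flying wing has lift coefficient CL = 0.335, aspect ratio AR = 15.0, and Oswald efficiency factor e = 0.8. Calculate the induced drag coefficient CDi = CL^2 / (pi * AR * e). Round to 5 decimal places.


Step 1: CL^2 = 0.335^2 = 0.112225
Step 2: pi * AR * e = 3.14159 * 15.0 * 0.8 = 37.699112
Step 3: CDi = 0.112225 / 37.699112 = 0.00298

0.00298


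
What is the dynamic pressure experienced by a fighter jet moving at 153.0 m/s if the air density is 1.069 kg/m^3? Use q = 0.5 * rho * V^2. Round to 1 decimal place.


Step 1: V^2 = 153.0^2 = 23409.0
Step 2: q = 0.5 * 1.069 * 23409.0
Step 3: q = 12512.1 Pa

12512.1


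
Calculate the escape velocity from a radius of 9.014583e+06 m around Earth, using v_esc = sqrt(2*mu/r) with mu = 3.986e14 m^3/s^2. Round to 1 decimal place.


Step 1: 2*mu/r = 2 * 3.986e14 / 9.014583e+06 = 88434484.4348
Step 2: v_esc = sqrt(88434484.4348) = 9404.0 m/s

9404.0


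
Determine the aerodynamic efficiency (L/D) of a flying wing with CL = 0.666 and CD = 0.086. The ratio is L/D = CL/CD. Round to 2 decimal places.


Step 1: L/D = CL / CD = 0.666 / 0.086
Step 2: L/D = 7.74

7.74


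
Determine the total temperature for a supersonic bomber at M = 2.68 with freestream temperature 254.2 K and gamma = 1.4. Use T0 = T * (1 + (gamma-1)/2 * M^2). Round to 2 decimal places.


Step 1: (gamma-1)/2 = 0.2
Step 2: M^2 = 7.1824
Step 3: 1 + 0.2 * 7.1824 = 2.43648
Step 4: T0 = 254.2 * 2.43648 = 619.35 K

619.35


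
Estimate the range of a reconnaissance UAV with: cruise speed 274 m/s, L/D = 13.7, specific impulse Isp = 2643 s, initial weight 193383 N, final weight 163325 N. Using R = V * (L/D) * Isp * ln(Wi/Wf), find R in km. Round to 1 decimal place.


Step 1: Coefficient = V * (L/D) * Isp = 274 * 13.7 * 2643 = 9921293.4 m
Step 2: Wi/Wf = 193383 / 163325 = 1.184038
Step 3: ln(1.184038) = 0.168931
Step 4: R = 9921293.4 * 0.168931 = 1676010.0 m = 1676.0 km

1676.0


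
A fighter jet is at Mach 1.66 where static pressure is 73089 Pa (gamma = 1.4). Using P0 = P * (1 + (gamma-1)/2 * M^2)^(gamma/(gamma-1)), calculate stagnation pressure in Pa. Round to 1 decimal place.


Step 1: (gamma-1)/2 * M^2 = 0.2 * 2.7556 = 0.55112
Step 2: 1 + 0.55112 = 1.55112
Step 3: Exponent gamma/(gamma-1) = 3.5
Step 4: P0 = 73089 * 1.55112^3.5 = 339712.0 Pa

339712.0


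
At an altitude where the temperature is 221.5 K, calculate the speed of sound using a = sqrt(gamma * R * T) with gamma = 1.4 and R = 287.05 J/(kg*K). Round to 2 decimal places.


Step 1: gamma * R * T = 1.4 * 287.05 * 221.5 = 89014.205
Step 2: a = sqrt(89014.205) = 298.35 m/s

298.35


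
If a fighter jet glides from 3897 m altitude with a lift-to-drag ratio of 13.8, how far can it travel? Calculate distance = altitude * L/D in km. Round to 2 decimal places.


Step 1: Glide distance = altitude * L/D = 3897 * 13.8 = 53778.6 m
Step 2: Convert to km: 53778.6 / 1000 = 53.78 km

53.78


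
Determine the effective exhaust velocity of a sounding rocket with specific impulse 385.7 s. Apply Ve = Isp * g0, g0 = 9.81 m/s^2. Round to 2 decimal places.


Step 1: Ve = Isp * g0 = 385.7 * 9.81
Step 2: Ve = 3783.72 m/s

3783.72


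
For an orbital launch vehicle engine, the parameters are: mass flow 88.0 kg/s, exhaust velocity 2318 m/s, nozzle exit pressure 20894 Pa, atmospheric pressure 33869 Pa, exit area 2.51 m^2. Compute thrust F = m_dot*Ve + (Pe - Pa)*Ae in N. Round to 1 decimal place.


Step 1: Momentum thrust = m_dot * Ve = 88.0 * 2318 = 203984.0 N
Step 2: Pressure thrust = (Pe - Pa) * Ae = (20894 - 33869) * 2.51 = -32567.25 N
Step 3: Total thrust F = 203984.0 + -32567.25 = 171416.8 N

171416.8


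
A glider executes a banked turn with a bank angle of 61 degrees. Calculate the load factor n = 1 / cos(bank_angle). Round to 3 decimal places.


Step 1: Convert 61 degrees to radians = 1.064651
Step 2: cos(61 deg) = 0.48481
Step 3: n = 1 / 0.48481 = 2.063

2.063


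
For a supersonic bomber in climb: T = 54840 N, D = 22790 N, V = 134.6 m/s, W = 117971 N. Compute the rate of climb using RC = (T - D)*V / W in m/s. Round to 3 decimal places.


Step 1: Excess thrust = T - D = 54840 - 22790 = 32050 N
Step 2: Excess power = 32050 * 134.6 = 4313930.0 W
Step 3: RC = 4313930.0 / 117971 = 36.568 m/s

36.568


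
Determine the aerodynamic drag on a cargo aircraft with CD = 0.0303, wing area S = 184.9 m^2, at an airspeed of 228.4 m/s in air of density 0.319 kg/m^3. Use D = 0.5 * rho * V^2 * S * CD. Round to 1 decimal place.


Step 1: Dynamic pressure q = 0.5 * 0.319 * 228.4^2 = 8320.5663 Pa
Step 2: Drag D = q * S * CD = 8320.5663 * 184.9 * 0.0303
Step 3: D = 46615.7 N

46615.7


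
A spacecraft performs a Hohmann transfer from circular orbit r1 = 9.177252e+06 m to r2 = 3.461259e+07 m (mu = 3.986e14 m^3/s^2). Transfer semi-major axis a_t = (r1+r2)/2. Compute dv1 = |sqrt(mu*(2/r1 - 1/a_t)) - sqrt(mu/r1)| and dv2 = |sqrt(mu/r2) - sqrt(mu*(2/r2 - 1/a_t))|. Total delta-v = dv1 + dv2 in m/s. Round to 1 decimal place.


Step 1: Transfer semi-major axis a_t = (9.177252e+06 + 3.461259e+07) / 2 = 2.189492e+07 m
Step 2: v1 (circular at r1) = sqrt(mu/r1) = 6590.41 m/s
Step 3: v_t1 = sqrt(mu*(2/r1 - 1/a_t)) = 8286.24 m/s
Step 4: dv1 = |8286.24 - 6590.41| = 1695.83 m/s
Step 5: v2 (circular at r2) = 3393.53 m/s, v_t2 = 2197.03 m/s
Step 6: dv2 = |3393.53 - 2197.03| = 1196.5 m/s
Step 7: Total delta-v = 1695.83 + 1196.5 = 2892.3 m/s

2892.3


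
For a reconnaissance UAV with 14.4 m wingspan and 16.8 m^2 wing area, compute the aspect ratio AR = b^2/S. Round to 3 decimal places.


Step 1: b^2 = 14.4^2 = 207.36
Step 2: AR = 207.36 / 16.8 = 12.343

12.343


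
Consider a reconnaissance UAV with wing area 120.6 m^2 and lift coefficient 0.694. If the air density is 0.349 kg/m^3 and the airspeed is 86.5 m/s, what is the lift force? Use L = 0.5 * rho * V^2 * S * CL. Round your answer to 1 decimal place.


Step 1: Calculate dynamic pressure q = 0.5 * 0.349 * 86.5^2 = 0.5 * 0.349 * 7482.25 = 1305.6526 Pa
Step 2: Multiply by wing area and lift coefficient: L = 1305.6526 * 120.6 * 0.694
Step 3: L = 157461.7066 * 0.694 = 109278.4 N

109278.4


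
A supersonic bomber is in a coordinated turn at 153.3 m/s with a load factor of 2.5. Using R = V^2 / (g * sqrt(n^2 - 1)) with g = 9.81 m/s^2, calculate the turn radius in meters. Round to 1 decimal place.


Step 1: V^2 = 153.3^2 = 23500.89
Step 2: n^2 - 1 = 2.5^2 - 1 = 5.25
Step 3: sqrt(5.25) = 2.291288
Step 4: R = 23500.89 / (9.81 * 2.291288) = 1045.5 m

1045.5


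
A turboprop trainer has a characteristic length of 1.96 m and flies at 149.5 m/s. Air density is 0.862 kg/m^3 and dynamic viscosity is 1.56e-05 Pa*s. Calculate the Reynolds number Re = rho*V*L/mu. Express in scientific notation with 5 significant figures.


Step 1: Numerator = rho * V * L = 0.862 * 149.5 * 1.96 = 252.58324
Step 2: Re = 252.58324 / 1.56e-05
Step 3: Re = 1.6191e+07

1.6191e+07


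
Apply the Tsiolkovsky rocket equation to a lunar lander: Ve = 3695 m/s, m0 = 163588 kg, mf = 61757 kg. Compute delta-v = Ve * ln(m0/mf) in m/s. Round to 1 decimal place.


Step 1: Mass ratio m0/mf = 163588 / 61757 = 2.648898
Step 2: ln(2.648898) = 0.974144
Step 3: delta-v = 3695 * 0.974144 = 3599.5 m/s

3599.5


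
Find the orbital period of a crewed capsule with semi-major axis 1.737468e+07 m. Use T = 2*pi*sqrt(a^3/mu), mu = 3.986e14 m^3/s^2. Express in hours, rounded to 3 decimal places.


Step 1: a^3 / mu = 5.245060e+21 / 3.986e14 = 1.315870e+07
Step 2: sqrt(1.315870e+07) = 3627.4929 s
Step 3: T = 2*pi * 3627.4929 = 22792.21 s
Step 4: T in hours = 22792.21 / 3600 = 6.331 hours

6.331


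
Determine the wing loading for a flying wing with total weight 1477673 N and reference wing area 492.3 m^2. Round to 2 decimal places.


Step 1: Wing loading = W / S = 1477673 / 492.3
Step 2: Wing loading = 3001.57 N/m^2

3001.57


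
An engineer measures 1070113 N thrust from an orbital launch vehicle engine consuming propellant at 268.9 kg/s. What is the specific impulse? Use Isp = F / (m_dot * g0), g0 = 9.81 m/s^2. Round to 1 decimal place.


Step 1: m_dot * g0 = 268.9 * 9.81 = 2637.91
Step 2: Isp = 1070113 / 2637.91 = 405.7 s

405.7


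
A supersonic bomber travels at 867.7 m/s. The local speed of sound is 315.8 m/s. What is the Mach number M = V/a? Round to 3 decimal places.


Step 1: M = V / a = 867.7 / 315.8
Step 2: M = 2.748

2.748


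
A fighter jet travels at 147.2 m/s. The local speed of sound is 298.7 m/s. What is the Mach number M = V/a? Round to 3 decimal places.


Step 1: M = V / a = 147.2 / 298.7
Step 2: M = 0.493

0.493


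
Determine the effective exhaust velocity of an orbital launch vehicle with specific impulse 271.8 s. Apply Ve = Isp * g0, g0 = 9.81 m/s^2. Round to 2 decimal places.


Step 1: Ve = Isp * g0 = 271.8 * 9.81
Step 2: Ve = 2666.36 m/s

2666.36


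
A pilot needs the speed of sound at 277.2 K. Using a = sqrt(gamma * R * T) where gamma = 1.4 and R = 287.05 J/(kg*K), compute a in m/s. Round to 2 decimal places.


Step 1: gamma * R * T = 1.4 * 287.05 * 277.2 = 111398.364
Step 2: a = sqrt(111398.364) = 333.76 m/s

333.76


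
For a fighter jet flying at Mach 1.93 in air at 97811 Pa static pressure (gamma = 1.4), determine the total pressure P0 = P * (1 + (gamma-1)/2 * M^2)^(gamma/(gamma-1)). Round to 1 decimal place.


Step 1: (gamma-1)/2 * M^2 = 0.2 * 3.7249 = 0.74498
Step 2: 1 + 0.74498 = 1.74498
Step 3: Exponent gamma/(gamma-1) = 3.5
Step 4: P0 = 97811 * 1.74498^3.5 = 686521.7 Pa

686521.7


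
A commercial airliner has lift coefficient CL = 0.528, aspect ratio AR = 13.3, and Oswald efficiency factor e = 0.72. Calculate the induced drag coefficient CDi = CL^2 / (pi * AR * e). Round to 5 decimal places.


Step 1: CL^2 = 0.528^2 = 0.278784
Step 2: pi * AR * e = 3.14159 * 13.3 * 0.72 = 30.083891
Step 3: CDi = 0.278784 / 30.083891 = 0.00927

0.00927


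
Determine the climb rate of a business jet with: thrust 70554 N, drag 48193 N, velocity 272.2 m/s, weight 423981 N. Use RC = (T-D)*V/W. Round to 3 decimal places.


Step 1: Excess thrust = T - D = 70554 - 48193 = 22361 N
Step 2: Excess power = 22361 * 272.2 = 6086664.2 W
Step 3: RC = 6086664.2 / 423981 = 14.356 m/s

14.356


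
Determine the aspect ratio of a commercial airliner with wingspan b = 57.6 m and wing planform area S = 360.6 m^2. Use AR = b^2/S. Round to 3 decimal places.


Step 1: b^2 = 57.6^2 = 3317.76
Step 2: AR = 3317.76 / 360.6 = 9.201

9.201


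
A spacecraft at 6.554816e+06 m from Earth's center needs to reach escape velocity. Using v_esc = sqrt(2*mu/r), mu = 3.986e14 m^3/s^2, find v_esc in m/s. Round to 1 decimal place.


Step 1: 2*mu/r = 2 * 3.986e14 / 6.554816e+06 = 121620500.1025
Step 2: v_esc = sqrt(121620500.1025) = 11028.2 m/s

11028.2


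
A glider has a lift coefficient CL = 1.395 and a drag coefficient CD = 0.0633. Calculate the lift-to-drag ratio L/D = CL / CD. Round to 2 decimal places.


Step 1: L/D = CL / CD = 1.395 / 0.0633
Step 2: L/D = 22.04

22.04


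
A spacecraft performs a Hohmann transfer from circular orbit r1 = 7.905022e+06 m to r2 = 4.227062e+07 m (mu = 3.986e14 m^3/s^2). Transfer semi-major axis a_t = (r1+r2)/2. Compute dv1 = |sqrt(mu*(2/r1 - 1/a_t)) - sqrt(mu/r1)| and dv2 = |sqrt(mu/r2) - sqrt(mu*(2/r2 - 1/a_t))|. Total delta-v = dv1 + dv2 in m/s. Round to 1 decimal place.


Step 1: Transfer semi-major axis a_t = (7.905022e+06 + 4.227062e+07) / 2 = 2.508782e+07 m
Step 2: v1 (circular at r1) = sqrt(mu/r1) = 7100.96 m/s
Step 3: v_t1 = sqrt(mu*(2/r1 - 1/a_t)) = 9217.33 m/s
Step 4: dv1 = |9217.33 - 7100.96| = 2116.37 m/s
Step 5: v2 (circular at r2) = 3070.78 m/s, v_t2 = 1723.73 m/s
Step 6: dv2 = |3070.78 - 1723.73| = 1347.05 m/s
Step 7: Total delta-v = 2116.37 + 1347.05 = 3463.4 m/s

3463.4


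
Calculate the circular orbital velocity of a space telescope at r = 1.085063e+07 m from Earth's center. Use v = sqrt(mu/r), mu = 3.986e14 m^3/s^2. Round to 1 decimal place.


Step 1: mu / r = 3.986e14 / 1.085063e+07 = 36735194.1777
Step 2: v = sqrt(36735194.1777) = 6061.0 m/s

6061.0


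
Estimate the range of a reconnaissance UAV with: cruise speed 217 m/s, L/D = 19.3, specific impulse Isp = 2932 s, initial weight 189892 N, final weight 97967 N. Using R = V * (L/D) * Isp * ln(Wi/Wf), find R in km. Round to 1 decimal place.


Step 1: Coefficient = V * (L/D) * Isp = 217 * 19.3 * 2932 = 12279509.2 m
Step 2: Wi/Wf = 189892 / 97967 = 1.938326
Step 3: ln(1.938326) = 0.661825
Step 4: R = 12279509.2 * 0.661825 = 8126883.7 m = 8126.9 km

8126.9


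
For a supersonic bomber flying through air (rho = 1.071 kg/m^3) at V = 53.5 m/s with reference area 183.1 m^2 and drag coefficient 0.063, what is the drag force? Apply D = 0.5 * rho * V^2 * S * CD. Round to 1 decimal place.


Step 1: Dynamic pressure q = 0.5 * 1.071 * 53.5^2 = 1532.7349 Pa
Step 2: Drag D = q * S * CD = 1532.7349 * 183.1 * 0.063
Step 3: D = 17680.6 N

17680.6


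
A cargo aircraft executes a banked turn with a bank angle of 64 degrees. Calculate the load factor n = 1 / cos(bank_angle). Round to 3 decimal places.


Step 1: Convert 64 degrees to radians = 1.117011
Step 2: cos(64 deg) = 0.438371
Step 3: n = 1 / 0.438371 = 2.281

2.281


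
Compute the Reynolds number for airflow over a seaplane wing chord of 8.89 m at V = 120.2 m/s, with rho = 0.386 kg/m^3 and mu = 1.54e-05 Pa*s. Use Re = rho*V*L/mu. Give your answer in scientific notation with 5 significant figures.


Step 1: Numerator = rho * V * L = 0.386 * 120.2 * 8.89 = 412.471108
Step 2: Re = 412.471108 / 1.54e-05
Step 3: Re = 2.6784e+07

2.6784e+07


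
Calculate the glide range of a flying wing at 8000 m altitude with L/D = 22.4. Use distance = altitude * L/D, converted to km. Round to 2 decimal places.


Step 1: Glide distance = altitude * L/D = 8000 * 22.4 = 179200.0 m
Step 2: Convert to km: 179200.0 / 1000 = 179.20 km

179.20


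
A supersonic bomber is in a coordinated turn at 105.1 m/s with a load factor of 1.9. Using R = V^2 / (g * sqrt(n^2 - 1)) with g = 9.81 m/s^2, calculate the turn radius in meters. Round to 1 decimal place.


Step 1: V^2 = 105.1^2 = 11046.01
Step 2: n^2 - 1 = 1.9^2 - 1 = 2.61
Step 3: sqrt(2.61) = 1.615549
Step 4: R = 11046.01 / (9.81 * 1.615549) = 697.0 m

697.0


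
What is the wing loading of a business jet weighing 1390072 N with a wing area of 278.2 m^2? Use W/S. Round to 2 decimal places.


Step 1: Wing loading = W / S = 1390072 / 278.2
Step 2: Wing loading = 4996.66 N/m^2

4996.66


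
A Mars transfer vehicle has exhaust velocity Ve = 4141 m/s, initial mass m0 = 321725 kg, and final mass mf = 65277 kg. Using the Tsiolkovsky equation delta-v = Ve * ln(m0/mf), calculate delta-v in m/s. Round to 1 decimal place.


Step 1: Mass ratio m0/mf = 321725 / 65277 = 4.928612
Step 2: ln(4.928612) = 1.595057
Step 3: delta-v = 4141 * 1.595057 = 6605.1 m/s

6605.1


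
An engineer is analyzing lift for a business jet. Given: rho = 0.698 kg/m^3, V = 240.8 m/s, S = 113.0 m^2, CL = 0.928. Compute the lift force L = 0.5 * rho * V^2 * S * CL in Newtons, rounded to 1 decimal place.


Step 1: Calculate dynamic pressure q = 0.5 * 0.698 * 240.8^2 = 0.5 * 0.698 * 57984.64 = 20236.6394 Pa
Step 2: Multiply by wing area and lift coefficient: L = 20236.6394 * 113.0 * 0.928
Step 3: L = 2286740.2477 * 0.928 = 2122094.9 N

2122094.9


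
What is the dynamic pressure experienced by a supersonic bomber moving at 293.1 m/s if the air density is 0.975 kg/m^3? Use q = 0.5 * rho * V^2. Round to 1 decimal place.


Step 1: V^2 = 293.1^2 = 85907.61
Step 2: q = 0.5 * 0.975 * 85907.61
Step 3: q = 41880.0 Pa

41880.0


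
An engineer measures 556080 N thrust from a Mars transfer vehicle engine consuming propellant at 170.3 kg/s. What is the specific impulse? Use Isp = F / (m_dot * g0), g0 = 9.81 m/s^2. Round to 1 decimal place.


Step 1: m_dot * g0 = 170.3 * 9.81 = 1670.64
Step 2: Isp = 556080 / 1670.64 = 332.9 s

332.9


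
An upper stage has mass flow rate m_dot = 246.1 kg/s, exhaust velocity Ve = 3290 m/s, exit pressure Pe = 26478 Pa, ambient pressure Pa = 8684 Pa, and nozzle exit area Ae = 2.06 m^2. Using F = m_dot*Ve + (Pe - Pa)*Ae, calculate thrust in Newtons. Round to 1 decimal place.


Step 1: Momentum thrust = m_dot * Ve = 246.1 * 3290 = 809669.0 N
Step 2: Pressure thrust = (Pe - Pa) * Ae = (26478 - 8684) * 2.06 = 36655.64 N
Step 3: Total thrust F = 809669.0 + 36655.64 = 846324.6 N

846324.6


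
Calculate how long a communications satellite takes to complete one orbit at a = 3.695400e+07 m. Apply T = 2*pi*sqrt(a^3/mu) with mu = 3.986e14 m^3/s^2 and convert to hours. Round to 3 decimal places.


Step 1: a^3 / mu = 5.046431e+22 / 3.986e14 = 1.266039e+08
Step 2: sqrt(1.266039e+08) = 11251.8397 s
Step 3: T = 2*pi * 11251.8397 = 70697.39 s
Step 4: T in hours = 70697.39 / 3600 = 19.638 hours

19.638


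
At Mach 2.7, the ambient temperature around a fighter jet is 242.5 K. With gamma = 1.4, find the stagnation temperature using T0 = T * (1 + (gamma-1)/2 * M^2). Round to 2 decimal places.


Step 1: (gamma-1)/2 = 0.2
Step 2: M^2 = 7.29
Step 3: 1 + 0.2 * 7.29 = 2.458
Step 4: T0 = 242.5 * 2.458 = 596.07 K

596.07


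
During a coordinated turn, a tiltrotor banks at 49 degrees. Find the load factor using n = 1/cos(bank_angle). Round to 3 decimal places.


Step 1: Convert 49 degrees to radians = 0.855211
Step 2: cos(49 deg) = 0.656059
Step 3: n = 1 / 0.656059 = 1.524

1.524


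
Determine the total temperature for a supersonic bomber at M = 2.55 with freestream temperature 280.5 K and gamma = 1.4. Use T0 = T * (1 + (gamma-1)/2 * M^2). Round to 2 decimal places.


Step 1: (gamma-1)/2 = 0.2
Step 2: M^2 = 6.5025
Step 3: 1 + 0.2 * 6.5025 = 2.3005
Step 4: T0 = 280.5 * 2.3005 = 645.29 K

645.29


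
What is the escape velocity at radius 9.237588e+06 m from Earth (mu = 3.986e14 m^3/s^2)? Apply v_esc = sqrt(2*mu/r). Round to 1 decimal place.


Step 1: 2*mu/r = 2 * 3.986e14 / 9.237588e+06 = 86299583.8308
Step 2: v_esc = sqrt(86299583.8308) = 9289.8 m/s

9289.8


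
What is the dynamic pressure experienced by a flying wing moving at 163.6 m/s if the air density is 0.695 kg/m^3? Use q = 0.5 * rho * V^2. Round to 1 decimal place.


Step 1: V^2 = 163.6^2 = 26764.96
Step 2: q = 0.5 * 0.695 * 26764.96
Step 3: q = 9300.8 Pa

9300.8


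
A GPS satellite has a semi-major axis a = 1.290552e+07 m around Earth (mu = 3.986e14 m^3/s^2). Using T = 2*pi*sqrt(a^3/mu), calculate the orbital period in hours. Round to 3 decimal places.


Step 1: a^3 / mu = 2.149446e+21 / 3.986e14 = 5.392489e+06
Step 2: sqrt(5.392489e+06) = 2322.1732 s
Step 3: T = 2*pi * 2322.1732 = 14590.64 s
Step 4: T in hours = 14590.64 / 3600 = 4.053 hours

4.053


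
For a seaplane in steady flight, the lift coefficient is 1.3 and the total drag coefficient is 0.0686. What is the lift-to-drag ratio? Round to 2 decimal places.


Step 1: L/D = CL / CD = 1.3 / 0.0686
Step 2: L/D = 18.95

18.95


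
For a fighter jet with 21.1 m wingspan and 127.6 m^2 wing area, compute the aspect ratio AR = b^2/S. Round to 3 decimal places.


Step 1: b^2 = 21.1^2 = 445.21
Step 2: AR = 445.21 / 127.6 = 3.489

3.489


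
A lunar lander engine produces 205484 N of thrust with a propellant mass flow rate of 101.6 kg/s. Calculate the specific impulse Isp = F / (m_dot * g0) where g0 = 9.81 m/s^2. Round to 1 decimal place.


Step 1: m_dot * g0 = 101.6 * 9.81 = 996.7
Step 2: Isp = 205484 / 996.7 = 206.2 s

206.2


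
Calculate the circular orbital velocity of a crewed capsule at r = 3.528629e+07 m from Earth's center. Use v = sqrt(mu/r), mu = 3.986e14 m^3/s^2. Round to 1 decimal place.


Step 1: mu / r = 3.986e14 / 3.528629e+07 = 11296171.9693
Step 2: v = sqrt(11296171.9693) = 3361.0 m/s

3361.0


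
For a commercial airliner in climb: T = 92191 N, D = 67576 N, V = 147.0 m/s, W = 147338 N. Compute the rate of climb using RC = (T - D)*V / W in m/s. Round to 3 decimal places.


Step 1: Excess thrust = T - D = 92191 - 67576 = 24615 N
Step 2: Excess power = 24615 * 147.0 = 3618405.0 W
Step 3: RC = 3618405.0 / 147338 = 24.559 m/s

24.559


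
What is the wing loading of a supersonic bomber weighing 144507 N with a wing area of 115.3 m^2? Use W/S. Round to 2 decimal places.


Step 1: Wing loading = W / S = 144507 / 115.3
Step 2: Wing loading = 1253.31 N/m^2

1253.31


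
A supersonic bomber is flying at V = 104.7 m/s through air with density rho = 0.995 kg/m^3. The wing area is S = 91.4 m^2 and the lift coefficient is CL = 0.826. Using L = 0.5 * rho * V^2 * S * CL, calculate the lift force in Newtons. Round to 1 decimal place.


Step 1: Calculate dynamic pressure q = 0.5 * 0.995 * 104.7^2 = 0.5 * 0.995 * 10962.09 = 5453.6398 Pa
Step 2: Multiply by wing area and lift coefficient: L = 5453.6398 * 91.4 * 0.826
Step 3: L = 498462.6754 * 0.826 = 411730.2 N

411730.2


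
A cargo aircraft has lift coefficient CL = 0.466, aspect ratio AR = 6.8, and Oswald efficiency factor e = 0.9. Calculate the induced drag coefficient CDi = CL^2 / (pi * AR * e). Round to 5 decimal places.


Step 1: CL^2 = 0.466^2 = 0.217156
Step 2: pi * AR * e = 3.14159 * 6.8 * 0.9 = 19.226547
Step 3: CDi = 0.217156 / 19.226547 = 0.01129

0.01129


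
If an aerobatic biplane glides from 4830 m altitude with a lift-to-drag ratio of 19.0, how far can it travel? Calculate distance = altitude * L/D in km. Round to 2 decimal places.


Step 1: Glide distance = altitude * L/D = 4830 * 19.0 = 91770.0 m
Step 2: Convert to km: 91770.0 / 1000 = 91.77 km

91.77


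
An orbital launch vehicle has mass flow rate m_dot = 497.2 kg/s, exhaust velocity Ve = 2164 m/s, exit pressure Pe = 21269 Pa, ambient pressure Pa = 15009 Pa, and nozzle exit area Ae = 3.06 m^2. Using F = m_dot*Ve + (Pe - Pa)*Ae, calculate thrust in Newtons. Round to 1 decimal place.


Step 1: Momentum thrust = m_dot * Ve = 497.2 * 2164 = 1075940.8 N
Step 2: Pressure thrust = (Pe - Pa) * Ae = (21269 - 15009) * 3.06 = 19155.60 N
Step 3: Total thrust F = 1075940.8 + 19155.60 = 1095096.4 N

1095096.4


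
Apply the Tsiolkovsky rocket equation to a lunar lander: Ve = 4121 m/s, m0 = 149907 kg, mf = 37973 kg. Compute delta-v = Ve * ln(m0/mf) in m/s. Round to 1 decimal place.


Step 1: Mass ratio m0/mf = 149907 / 37973 = 3.947726
Step 2: ln(3.947726) = 1.37314
Step 3: delta-v = 4121 * 1.37314 = 5658.7 m/s

5658.7


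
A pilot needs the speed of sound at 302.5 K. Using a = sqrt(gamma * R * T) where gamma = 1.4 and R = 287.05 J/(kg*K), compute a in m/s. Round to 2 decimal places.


Step 1: gamma * R * T = 1.4 * 287.05 * 302.5 = 121565.675
Step 2: a = sqrt(121565.675) = 348.66 m/s

348.66


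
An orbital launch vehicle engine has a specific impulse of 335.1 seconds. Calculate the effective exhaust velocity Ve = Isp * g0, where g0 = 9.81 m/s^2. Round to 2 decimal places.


Step 1: Ve = Isp * g0 = 335.1 * 9.81
Step 2: Ve = 3287.33 m/s

3287.33


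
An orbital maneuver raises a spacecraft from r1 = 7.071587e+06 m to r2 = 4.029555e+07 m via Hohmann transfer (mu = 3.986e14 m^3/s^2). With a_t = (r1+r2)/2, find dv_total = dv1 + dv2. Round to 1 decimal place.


Step 1: Transfer semi-major axis a_t = (7.071587e+06 + 4.029555e+07) / 2 = 2.368357e+07 m
Step 2: v1 (circular at r1) = sqrt(mu/r1) = 7507.76 m/s
Step 3: v_t1 = sqrt(mu*(2/r1 - 1/a_t)) = 9792.99 m/s
Step 4: dv1 = |9792.99 - 7507.76| = 2285.23 m/s
Step 5: v2 (circular at r2) = 3145.14 m/s, v_t2 = 1718.6 m/s
Step 6: dv2 = |3145.14 - 1718.6| = 1426.54 m/s
Step 7: Total delta-v = 2285.23 + 1426.54 = 3711.8 m/s

3711.8


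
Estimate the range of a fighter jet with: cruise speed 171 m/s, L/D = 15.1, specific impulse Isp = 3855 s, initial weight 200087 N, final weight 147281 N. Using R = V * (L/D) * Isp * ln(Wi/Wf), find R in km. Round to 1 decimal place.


Step 1: Coefficient = V * (L/D) * Isp = 171 * 15.1 * 3855 = 9953995.5 m
Step 2: Wi/Wf = 200087 / 147281 = 1.358539
Step 3: ln(1.358539) = 0.30641
Step 4: R = 9953995.5 * 0.30641 = 3050003.2 m = 3050.0 km

3050.0


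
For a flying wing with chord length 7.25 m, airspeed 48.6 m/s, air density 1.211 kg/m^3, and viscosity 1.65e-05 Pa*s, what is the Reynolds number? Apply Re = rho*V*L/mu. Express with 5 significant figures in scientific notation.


Step 1: Numerator = rho * V * L = 1.211 * 48.6 * 7.25 = 426.69585
Step 2: Re = 426.69585 / 1.65e-05
Step 3: Re = 2.5860e+07

2.5860e+07


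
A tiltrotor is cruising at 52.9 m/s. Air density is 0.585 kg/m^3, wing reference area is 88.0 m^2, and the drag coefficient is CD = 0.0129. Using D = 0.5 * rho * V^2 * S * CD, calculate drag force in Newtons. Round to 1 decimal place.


Step 1: Dynamic pressure q = 0.5 * 0.585 * 52.9^2 = 818.5349 Pa
Step 2: Drag D = q * S * CD = 818.5349 * 88.0 * 0.0129
Step 3: D = 929.2 N

929.2


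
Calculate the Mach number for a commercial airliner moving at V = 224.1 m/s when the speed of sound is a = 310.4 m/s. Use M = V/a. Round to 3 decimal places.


Step 1: M = V / a = 224.1 / 310.4
Step 2: M = 0.722

0.722


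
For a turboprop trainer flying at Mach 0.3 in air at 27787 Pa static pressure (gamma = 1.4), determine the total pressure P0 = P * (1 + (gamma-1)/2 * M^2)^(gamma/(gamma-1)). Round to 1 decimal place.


Step 1: (gamma-1)/2 * M^2 = 0.2 * 0.09 = 0.018
Step 2: 1 + 0.018 = 1.018
Step 3: Exponent gamma/(gamma-1) = 3.5
Step 4: P0 = 27787 * 1.018^3.5 = 29577.3 Pa

29577.3


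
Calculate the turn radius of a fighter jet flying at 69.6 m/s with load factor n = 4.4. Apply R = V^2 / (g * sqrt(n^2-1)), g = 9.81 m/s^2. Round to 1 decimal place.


Step 1: V^2 = 69.6^2 = 4844.16
Step 2: n^2 - 1 = 4.4^2 - 1 = 18.36
Step 3: sqrt(18.36) = 4.284857
Step 4: R = 4844.16 / (9.81 * 4.284857) = 115.2 m

115.2


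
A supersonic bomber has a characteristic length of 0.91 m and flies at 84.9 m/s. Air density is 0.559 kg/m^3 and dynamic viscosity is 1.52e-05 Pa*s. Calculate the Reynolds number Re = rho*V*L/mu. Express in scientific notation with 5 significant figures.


Step 1: Numerator = rho * V * L = 0.559 * 84.9 * 0.91 = 43.187781
Step 2: Re = 43.187781 / 1.52e-05
Step 3: Re = 2.8413e+06

2.8413e+06


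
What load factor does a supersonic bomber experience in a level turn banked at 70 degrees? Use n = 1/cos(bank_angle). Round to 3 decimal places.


Step 1: Convert 70 degrees to radians = 1.22173
Step 2: cos(70 deg) = 0.34202
Step 3: n = 1 / 0.34202 = 2.924

2.924


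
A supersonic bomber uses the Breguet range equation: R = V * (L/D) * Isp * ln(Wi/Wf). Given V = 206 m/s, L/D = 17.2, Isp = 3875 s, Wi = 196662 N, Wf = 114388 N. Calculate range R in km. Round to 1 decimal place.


Step 1: Coefficient = V * (L/D) * Isp = 206 * 17.2 * 3875 = 13729900.0 m
Step 2: Wi/Wf = 196662 / 114388 = 1.719254
Step 3: ln(1.719254) = 0.54189
Step 4: R = 13729900.0 * 0.54189 = 7440100.2 m = 7440.1 km

7440.1


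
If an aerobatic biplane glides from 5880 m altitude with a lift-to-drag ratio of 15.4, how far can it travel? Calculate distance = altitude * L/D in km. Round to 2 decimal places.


Step 1: Glide distance = altitude * L/D = 5880 * 15.4 = 90552.0 m
Step 2: Convert to km: 90552.0 / 1000 = 90.55 km

90.55


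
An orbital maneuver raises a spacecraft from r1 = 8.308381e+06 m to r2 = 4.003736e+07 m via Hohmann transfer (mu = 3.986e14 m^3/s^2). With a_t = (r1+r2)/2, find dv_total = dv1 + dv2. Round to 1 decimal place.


Step 1: Transfer semi-major axis a_t = (8.308381e+06 + 4.003736e+07) / 2 = 2.417287e+07 m
Step 2: v1 (circular at r1) = sqrt(mu/r1) = 6926.45 m/s
Step 3: v_t1 = sqrt(mu*(2/r1 - 1/a_t)) = 8914.13 m/s
Step 4: dv1 = |8914.13 - 6926.45| = 1987.69 m/s
Step 5: v2 (circular at r2) = 3155.27 m/s, v_t2 = 1849.82 m/s
Step 6: dv2 = |3155.27 - 1849.82| = 1305.44 m/s
Step 7: Total delta-v = 1987.69 + 1305.44 = 3293.1 m/s

3293.1


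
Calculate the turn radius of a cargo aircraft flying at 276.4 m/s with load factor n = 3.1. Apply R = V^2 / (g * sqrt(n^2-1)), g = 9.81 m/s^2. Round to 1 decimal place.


Step 1: V^2 = 276.4^2 = 76396.96
Step 2: n^2 - 1 = 3.1^2 - 1 = 8.61
Step 3: sqrt(8.61) = 2.93428
Step 4: R = 76396.96 / (9.81 * 2.93428) = 2654.0 m

2654.0


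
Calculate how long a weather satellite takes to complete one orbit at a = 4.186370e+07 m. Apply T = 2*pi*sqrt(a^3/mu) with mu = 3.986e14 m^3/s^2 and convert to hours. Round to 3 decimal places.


Step 1: a^3 / mu = 7.336904e+22 / 3.986e14 = 1.840668e+08
Step 2: sqrt(1.840668e+08) = 13567.1231 s
Step 3: T = 2*pi * 13567.1231 = 85244.75 s
Step 4: T in hours = 85244.75 / 3600 = 23.679 hours

23.679


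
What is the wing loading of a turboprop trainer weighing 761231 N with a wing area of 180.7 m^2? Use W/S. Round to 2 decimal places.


Step 1: Wing loading = W / S = 761231 / 180.7
Step 2: Wing loading = 4212.68 N/m^2

4212.68


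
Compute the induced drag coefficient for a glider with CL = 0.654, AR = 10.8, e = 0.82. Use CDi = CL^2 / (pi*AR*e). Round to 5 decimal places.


Step 1: CL^2 = 0.654^2 = 0.427716
Step 2: pi * AR * e = 3.14159 * 10.8 * 0.82 = 27.821945
Step 3: CDi = 0.427716 / 27.821945 = 0.01537

0.01537


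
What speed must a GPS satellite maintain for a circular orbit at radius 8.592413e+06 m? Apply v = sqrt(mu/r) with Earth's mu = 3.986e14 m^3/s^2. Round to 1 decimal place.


Step 1: mu / r = 3.986e14 / 8.592413e+06 = 46389762.6895
Step 2: v = sqrt(46389762.6895) = 6811.0 m/s

6811.0


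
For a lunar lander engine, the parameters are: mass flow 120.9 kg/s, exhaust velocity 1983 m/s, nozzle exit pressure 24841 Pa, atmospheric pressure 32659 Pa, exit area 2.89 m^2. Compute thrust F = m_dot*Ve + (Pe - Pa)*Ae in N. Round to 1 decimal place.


Step 1: Momentum thrust = m_dot * Ve = 120.9 * 1983 = 239744.7 N
Step 2: Pressure thrust = (Pe - Pa) * Ae = (24841 - 32659) * 2.89 = -22594.02 N
Step 3: Total thrust F = 239744.7 + -22594.02 = 217150.7 N

217150.7


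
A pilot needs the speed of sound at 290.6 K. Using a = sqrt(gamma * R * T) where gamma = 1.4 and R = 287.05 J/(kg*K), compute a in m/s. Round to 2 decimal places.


Step 1: gamma * R * T = 1.4 * 287.05 * 290.6 = 116783.422
Step 2: a = sqrt(116783.422) = 341.74 m/s

341.74


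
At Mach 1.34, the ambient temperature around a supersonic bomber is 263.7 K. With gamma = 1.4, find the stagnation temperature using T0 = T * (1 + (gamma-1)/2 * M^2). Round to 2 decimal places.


Step 1: (gamma-1)/2 = 0.2
Step 2: M^2 = 1.7956
Step 3: 1 + 0.2 * 1.7956 = 1.35912
Step 4: T0 = 263.7 * 1.35912 = 358.40 K

358.40


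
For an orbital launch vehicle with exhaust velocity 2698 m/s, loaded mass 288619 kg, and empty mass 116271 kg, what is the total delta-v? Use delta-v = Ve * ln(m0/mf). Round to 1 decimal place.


Step 1: Mass ratio m0/mf = 288619 / 116271 = 2.482296
Step 2: ln(2.482296) = 0.909184
Step 3: delta-v = 2698 * 0.909184 = 2453.0 m/s

2453.0


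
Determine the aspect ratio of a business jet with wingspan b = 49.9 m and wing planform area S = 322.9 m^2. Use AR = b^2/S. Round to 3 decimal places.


Step 1: b^2 = 49.9^2 = 2490.01
Step 2: AR = 2490.01 / 322.9 = 7.711

7.711


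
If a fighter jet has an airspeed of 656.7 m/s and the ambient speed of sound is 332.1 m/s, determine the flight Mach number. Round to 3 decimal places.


Step 1: M = V / a = 656.7 / 332.1
Step 2: M = 1.977

1.977


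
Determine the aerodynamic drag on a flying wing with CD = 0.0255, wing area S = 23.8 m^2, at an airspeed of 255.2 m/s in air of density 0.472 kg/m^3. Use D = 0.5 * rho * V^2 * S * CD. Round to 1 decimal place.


Step 1: Dynamic pressure q = 0.5 * 0.472 * 255.2^2 = 15369.9814 Pa
Step 2: Drag D = q * S * CD = 15369.9814 * 23.8 * 0.0255
Step 3: D = 9328.0 N

9328.0


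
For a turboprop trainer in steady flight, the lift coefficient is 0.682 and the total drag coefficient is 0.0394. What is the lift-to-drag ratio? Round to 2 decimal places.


Step 1: L/D = CL / CD = 0.682 / 0.0394
Step 2: L/D = 17.31

17.31


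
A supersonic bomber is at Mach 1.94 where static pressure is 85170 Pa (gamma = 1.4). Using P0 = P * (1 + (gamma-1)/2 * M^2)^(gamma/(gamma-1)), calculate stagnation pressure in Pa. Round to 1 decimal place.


Step 1: (gamma-1)/2 * M^2 = 0.2 * 3.7636 = 0.75272
Step 2: 1 + 0.75272 = 1.75272
Step 3: Exponent gamma/(gamma-1) = 3.5
Step 4: P0 = 85170 * 1.75272^3.5 = 607128.4 Pa

607128.4


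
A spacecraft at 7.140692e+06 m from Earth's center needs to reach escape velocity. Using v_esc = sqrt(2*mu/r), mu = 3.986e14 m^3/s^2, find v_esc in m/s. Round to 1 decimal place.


Step 1: 2*mu/r = 2 * 3.986e14 / 7.140692e+06 = 111641840.8748
Step 2: v_esc = sqrt(111641840.8748) = 10566.1 m/s

10566.1


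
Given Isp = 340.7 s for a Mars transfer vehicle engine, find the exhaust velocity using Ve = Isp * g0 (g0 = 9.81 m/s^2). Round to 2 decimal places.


Step 1: Ve = Isp * g0 = 340.7 * 9.81
Step 2: Ve = 3342.27 m/s

3342.27


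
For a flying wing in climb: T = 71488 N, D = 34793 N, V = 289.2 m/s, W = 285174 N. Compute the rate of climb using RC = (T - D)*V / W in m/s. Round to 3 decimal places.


Step 1: Excess thrust = T - D = 71488 - 34793 = 36695 N
Step 2: Excess power = 36695 * 289.2 = 10612194.0 W
Step 3: RC = 10612194.0 / 285174 = 37.213 m/s

37.213


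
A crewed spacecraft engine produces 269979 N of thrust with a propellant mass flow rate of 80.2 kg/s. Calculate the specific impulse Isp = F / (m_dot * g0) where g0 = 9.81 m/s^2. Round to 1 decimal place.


Step 1: m_dot * g0 = 80.2 * 9.81 = 786.76
Step 2: Isp = 269979 / 786.76 = 343.2 s

343.2


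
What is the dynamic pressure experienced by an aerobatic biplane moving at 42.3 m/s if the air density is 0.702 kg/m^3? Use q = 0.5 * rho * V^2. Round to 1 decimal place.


Step 1: V^2 = 42.3^2 = 1789.29
Step 2: q = 0.5 * 0.702 * 1789.29
Step 3: q = 628.0 Pa

628.0


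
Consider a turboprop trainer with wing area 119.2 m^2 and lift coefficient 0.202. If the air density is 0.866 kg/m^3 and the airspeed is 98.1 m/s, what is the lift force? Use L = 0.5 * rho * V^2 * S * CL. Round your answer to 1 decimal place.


Step 1: Calculate dynamic pressure q = 0.5 * 0.866 * 98.1^2 = 0.5 * 0.866 * 9623.61 = 4167.0231 Pa
Step 2: Multiply by wing area and lift coefficient: L = 4167.0231 * 119.2 * 0.202
Step 3: L = 496709.1571 * 0.202 = 100335.2 N

100335.2


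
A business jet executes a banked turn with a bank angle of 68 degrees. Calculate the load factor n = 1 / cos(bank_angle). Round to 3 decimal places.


Step 1: Convert 68 degrees to radians = 1.186824
Step 2: cos(68 deg) = 0.374607
Step 3: n = 1 / 0.374607 = 2.669

2.669


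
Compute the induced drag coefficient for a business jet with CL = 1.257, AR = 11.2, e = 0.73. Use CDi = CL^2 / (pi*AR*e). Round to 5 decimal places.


Step 1: CL^2 = 1.257^2 = 1.580049
Step 2: pi * AR * e = 3.14159 * 11.2 * 0.73 = 25.685662
Step 3: CDi = 1.580049 / 25.685662 = 0.06151

0.06151


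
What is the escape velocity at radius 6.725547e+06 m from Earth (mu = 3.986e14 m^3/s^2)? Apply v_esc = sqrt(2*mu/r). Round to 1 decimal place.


Step 1: 2*mu/r = 2 * 3.986e14 / 6.725547e+06 = 118533109.6489
Step 2: v_esc = sqrt(118533109.6489) = 10887.3 m/s

10887.3


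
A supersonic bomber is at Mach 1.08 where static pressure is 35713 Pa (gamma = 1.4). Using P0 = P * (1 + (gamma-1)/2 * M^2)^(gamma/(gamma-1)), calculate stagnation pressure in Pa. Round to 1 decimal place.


Step 1: (gamma-1)/2 * M^2 = 0.2 * 1.1664 = 0.23328
Step 2: 1 + 0.23328 = 1.23328
Step 3: Exponent gamma/(gamma-1) = 3.5
Step 4: P0 = 35713 * 1.23328^3.5 = 74394.7 Pa

74394.7


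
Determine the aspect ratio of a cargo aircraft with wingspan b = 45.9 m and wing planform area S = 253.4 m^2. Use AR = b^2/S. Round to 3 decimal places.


Step 1: b^2 = 45.9^2 = 2106.81
Step 2: AR = 2106.81 / 253.4 = 8.314

8.314


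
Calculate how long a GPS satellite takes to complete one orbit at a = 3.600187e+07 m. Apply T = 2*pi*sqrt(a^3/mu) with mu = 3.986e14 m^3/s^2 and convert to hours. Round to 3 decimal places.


Step 1: a^3 / mu = 4.666327e+22 / 3.986e14 = 1.170679e+08
Step 2: sqrt(1.170679e+08) = 10819.7927 s
Step 3: T = 2*pi * 10819.7927 = 67982.76 s
Step 4: T in hours = 67982.76 / 3600 = 18.884 hours

18.884


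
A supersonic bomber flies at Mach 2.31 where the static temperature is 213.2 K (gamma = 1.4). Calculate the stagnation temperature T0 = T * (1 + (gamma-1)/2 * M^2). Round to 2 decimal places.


Step 1: (gamma-1)/2 = 0.2
Step 2: M^2 = 5.3361
Step 3: 1 + 0.2 * 5.3361 = 2.06722
Step 4: T0 = 213.2 * 2.06722 = 440.73 K

440.73


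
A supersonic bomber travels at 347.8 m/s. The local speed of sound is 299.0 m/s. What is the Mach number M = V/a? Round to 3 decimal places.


Step 1: M = V / a = 347.8 / 299.0
Step 2: M = 1.163

1.163


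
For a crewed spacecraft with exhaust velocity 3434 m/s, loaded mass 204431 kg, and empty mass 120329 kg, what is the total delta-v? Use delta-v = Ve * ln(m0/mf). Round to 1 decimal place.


Step 1: Mass ratio m0/mf = 204431 / 120329 = 1.698934
Step 2: ln(1.698934) = 0.530001
Step 3: delta-v = 3434 * 0.530001 = 1820.0 m/s

1820.0


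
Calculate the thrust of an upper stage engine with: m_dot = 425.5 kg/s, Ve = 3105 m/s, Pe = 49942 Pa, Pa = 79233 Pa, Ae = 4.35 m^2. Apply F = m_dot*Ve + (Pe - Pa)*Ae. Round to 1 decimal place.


Step 1: Momentum thrust = m_dot * Ve = 425.5 * 3105 = 1321177.5 N
Step 2: Pressure thrust = (Pe - Pa) * Ae = (49942 - 79233) * 4.35 = -127415.85 N
Step 3: Total thrust F = 1321177.5 + -127415.85 = 1193761.7 N

1193761.7


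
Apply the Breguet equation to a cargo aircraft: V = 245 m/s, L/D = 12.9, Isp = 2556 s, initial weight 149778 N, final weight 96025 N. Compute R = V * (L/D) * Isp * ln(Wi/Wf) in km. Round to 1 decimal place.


Step 1: Coefficient = V * (L/D) * Isp = 245 * 12.9 * 2556 = 8078238.0 m
Step 2: Wi/Wf = 149778 / 96025 = 1.559781
Step 3: ln(1.559781) = 0.444546
Step 4: R = 8078238.0 * 0.444546 = 3591145.3 m = 3591.1 km

3591.1


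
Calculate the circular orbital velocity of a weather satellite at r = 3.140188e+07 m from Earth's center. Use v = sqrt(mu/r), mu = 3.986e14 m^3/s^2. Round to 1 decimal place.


Step 1: mu / r = 3.986e14 / 3.140188e+07 = 12693507.5225
Step 2: v = sqrt(12693507.5225) = 3562.8 m/s

3562.8
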